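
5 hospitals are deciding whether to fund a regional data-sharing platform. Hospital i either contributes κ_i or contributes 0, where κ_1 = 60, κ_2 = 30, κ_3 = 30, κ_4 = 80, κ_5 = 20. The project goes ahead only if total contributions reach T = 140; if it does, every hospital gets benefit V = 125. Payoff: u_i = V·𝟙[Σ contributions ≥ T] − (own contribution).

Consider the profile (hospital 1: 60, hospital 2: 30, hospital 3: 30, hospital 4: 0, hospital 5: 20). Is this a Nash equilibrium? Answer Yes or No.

Yes

Total = 140 ≥ 140: provided.
Hospital 1 (pledges 60, payoff 65): dropping to 0 → total 80, payoff 0. No gain.
Hospital 2 (pledges 30, payoff 95): dropping to 0 → total 110, payoff 0. No gain.
Hospital 3 (pledges 30, payoff 95): dropping to 0 → total 110, payoff 0. No gain.
Hospital 4 (pledges 0, payoff 125): pledging 80 → total 220, payoff 45. No gain.
Hospital 5 (pledges 20, payoff 105): dropping to 0 → total 120, payoff 0. No gain.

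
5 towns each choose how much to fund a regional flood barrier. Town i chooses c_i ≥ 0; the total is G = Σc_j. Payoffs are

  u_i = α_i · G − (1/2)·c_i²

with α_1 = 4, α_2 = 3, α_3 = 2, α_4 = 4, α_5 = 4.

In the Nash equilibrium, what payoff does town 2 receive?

Town i's FOC: ∂u_i/∂c_i = α_i − c_i = 0, so c_i* = α_i.
NE contributions = (4, 3, 2, 4, 4); G = 17.
u_2 = α_2·G − ½·(c_2)² = 3·17 − ½·3² = 46.5.

46.5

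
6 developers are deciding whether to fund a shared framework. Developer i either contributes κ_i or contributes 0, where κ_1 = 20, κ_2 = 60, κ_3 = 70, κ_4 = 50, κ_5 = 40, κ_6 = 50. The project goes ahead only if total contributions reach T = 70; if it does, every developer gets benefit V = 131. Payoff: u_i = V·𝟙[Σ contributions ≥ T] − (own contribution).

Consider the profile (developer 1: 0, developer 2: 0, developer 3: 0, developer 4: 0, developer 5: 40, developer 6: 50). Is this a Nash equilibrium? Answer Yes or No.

Yes

Total = 90 ≥ 70: provided.
Developer 1 (pledges 0, payoff 131): pledging 20 → total 110, payoff 111. No gain.
Developer 2 (pledges 0, payoff 131): pledging 60 → total 150, payoff 71. No gain.
Developer 3 (pledges 0, payoff 131): pledging 70 → total 160, payoff 61. No gain.
Developer 4 (pledges 0, payoff 131): pledging 50 → total 140, payoff 81. No gain.
Developer 5 (pledges 40, payoff 91): dropping to 0 → total 50, payoff 0. No gain.
Developer 6 (pledges 50, payoff 81): dropping to 0 → total 40, payoff 0. No gain.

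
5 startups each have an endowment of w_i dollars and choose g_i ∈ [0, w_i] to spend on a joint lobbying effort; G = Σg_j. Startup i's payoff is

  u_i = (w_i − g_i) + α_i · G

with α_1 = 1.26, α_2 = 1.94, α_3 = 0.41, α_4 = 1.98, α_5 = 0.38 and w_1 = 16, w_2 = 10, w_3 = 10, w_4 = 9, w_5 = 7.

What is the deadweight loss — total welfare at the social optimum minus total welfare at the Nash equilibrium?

∂u_i/∂g_i = α_i − 1, so startup i contributes w_i if α_i > 1, else 0.
α_i > 1 for i ∈ {1, 2, 4}; NE contributions (16, 10, 0, 9, 0), G = 35.
W^NE = Σw_i − G^NE + (Σα_i)·G^NE = 52 + 4.97·35 = 225.95.
Planner: ∂(Σu_j)/∂g_i = Σα_j − 1 = 4.97 > 0, so everyone contributes w_i; G^SO = 52, W^SO = 52 + 4.97·52 = 310.44.
Deadweight loss = 84.49.

84.49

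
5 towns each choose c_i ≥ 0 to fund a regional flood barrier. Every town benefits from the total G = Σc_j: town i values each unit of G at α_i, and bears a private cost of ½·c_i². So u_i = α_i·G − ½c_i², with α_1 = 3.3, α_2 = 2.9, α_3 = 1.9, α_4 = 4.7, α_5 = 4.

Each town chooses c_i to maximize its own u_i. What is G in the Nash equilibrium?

Town i's FOC: ∂u_i/∂c_i = α_i − c_i = 0, so c_i* = α_i.
NE contributions = (3.3, 2.9, 1.9, 4.7, 4); G = 16.8.

16.8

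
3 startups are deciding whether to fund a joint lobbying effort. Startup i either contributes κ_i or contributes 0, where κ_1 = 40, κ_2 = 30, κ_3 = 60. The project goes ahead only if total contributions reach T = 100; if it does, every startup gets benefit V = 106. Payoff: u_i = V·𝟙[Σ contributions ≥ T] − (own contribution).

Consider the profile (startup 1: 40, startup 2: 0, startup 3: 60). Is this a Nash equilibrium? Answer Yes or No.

Yes

Total = 100 ≥ 100: provided.
Startup 1 (pledges 40, payoff 66): dropping to 0 → total 60, payoff 0. No gain.
Startup 2 (pledges 0, payoff 106): pledging 30 → total 130, payoff 76. No gain.
Startup 3 (pledges 60, payoff 46): dropping to 0 → total 40, payoff 0. No gain.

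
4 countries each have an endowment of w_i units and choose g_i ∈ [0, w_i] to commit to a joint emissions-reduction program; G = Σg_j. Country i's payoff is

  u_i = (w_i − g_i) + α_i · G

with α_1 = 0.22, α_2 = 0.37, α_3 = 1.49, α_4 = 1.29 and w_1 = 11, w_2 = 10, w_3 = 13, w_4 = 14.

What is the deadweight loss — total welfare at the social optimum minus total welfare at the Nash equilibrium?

∂u_i/∂g_i = α_i − 1, so country i contributes w_i if α_i > 1, else 0.
α_i > 1 for i ∈ {3, 4}; NE contributions (0, 0, 13, 14), G = 27.
W^NE = Σw_i − G^NE + (Σα_i)·G^NE = 48 + 2.37·27 = 111.99.
Planner: ∂(Σu_j)/∂g_i = Σα_j − 1 = 2.37 > 0, so everyone contributes w_i; G^SO = 48, W^SO = 48 + 2.37·48 = 161.76.
Deadweight loss = 49.77.

49.77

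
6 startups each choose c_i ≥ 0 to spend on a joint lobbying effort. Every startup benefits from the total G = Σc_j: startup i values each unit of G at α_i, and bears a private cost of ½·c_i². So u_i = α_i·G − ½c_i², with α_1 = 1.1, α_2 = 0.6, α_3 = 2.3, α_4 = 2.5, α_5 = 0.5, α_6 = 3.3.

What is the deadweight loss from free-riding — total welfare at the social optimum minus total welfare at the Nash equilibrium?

Startup i's FOC: ∂u_i/∂c_i = α_i − c_i = 0, so c_i* = α_i.
NE contributions = (1.1, 0.6, 2.3, 2.5, 0.5, 3.3); G = 10.3.
W^NE = (Σα)·G − ½Σα_i² = 10.3² − ½·24.25 = 93.965.
Planner sets c_i = Σα_j = 10.3 for every i, so G^SO = 6·10.3 = 61.8.
W^SO = (Σα)·G^SO − ½·6·(Σα)² = (6/2)·10.3² = 318.27.
Deadweight loss = W^SO − W^NE = 224.305.

224.305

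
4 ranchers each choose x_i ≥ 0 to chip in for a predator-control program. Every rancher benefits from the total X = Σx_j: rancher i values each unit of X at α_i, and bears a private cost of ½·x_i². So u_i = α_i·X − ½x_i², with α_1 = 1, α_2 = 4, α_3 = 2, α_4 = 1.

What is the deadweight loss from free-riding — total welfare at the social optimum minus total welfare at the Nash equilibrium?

Rancher i's FOC: ∂u_i/∂x_i = α_i − x_i = 0, so x_i* = α_i.
NE contributions = (1, 4, 2, 1); X = 8.
W^NE = (Σα)·X − ½Σα_i² = 8² − ½·22 = 53.
Planner sets x_i = Σα_j = 8 for every i, so X^SO = 4·8 = 32.
W^SO = (Σα)·X^SO − ½·4·(Σα)² = (4/2)·8² = 128.
Deadweight loss = W^SO − W^NE = 75.

75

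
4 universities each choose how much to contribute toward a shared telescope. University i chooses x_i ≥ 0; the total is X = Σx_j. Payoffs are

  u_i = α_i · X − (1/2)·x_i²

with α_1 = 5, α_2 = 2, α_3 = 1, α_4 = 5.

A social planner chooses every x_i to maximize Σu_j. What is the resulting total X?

Planner FOC: ∂(Σu_j)/∂x_i = (Σα_j) − x_i = 0, so x_i^SO = Σα_j = 13 for every i; X^SO = 52.

52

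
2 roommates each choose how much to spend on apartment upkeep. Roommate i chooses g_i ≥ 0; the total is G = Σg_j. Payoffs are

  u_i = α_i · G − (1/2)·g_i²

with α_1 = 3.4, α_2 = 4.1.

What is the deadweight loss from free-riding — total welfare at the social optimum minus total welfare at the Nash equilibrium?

14.185

Roommate i's FOC: ∂u_i/∂g_i = α_i − g_i = 0, so g_i* = α_i.
NE contributions = (3.4, 4.1); G = 7.5.
W^NE = (Σα)·G − ½Σα_i² = 7.5² − ½·28.37 = 42.065.
Planner sets g_i = Σα_j = 7.5 for every i, so G^SO = 2·7.5 = 15.
W^SO = (Σα)·G^SO − ½·2·(Σα)² = (2/2)·7.5² = 56.25.
Deadweight loss = W^SO − W^NE = 14.185.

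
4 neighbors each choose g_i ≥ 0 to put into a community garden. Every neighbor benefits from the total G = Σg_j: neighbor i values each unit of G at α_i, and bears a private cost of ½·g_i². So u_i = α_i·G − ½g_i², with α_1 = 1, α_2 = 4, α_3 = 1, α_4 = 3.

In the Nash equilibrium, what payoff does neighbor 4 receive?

Neighbor i's FOC: ∂u_i/∂g_i = α_i − g_i = 0, so g_i* = α_i.
NE contributions = (1, 4, 1, 3); G = 9.
u_4 = α_4·G − ½·(g_4)² = 3·9 − ½·3² = 22.5.

22.5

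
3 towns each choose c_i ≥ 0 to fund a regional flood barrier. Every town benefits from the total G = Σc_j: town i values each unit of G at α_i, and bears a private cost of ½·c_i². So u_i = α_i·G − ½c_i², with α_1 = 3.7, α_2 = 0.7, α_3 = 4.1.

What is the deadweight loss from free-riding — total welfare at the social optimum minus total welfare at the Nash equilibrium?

51.62

Town i's FOC: ∂u_i/∂c_i = α_i − c_i = 0, so c_i* = α_i.
NE contributions = (3.7, 0.7, 4.1); G = 8.5.
W^NE = (Σα)·G − ½Σα_i² = 8.5² − ½·30.99 = 56.755.
Planner sets c_i = Σα_j = 8.5 for every i, so G^SO = 3·8.5 = 25.5.
W^SO = (Σα)·G^SO − ½·3·(Σα)² = (3/2)·8.5² = 108.375.
Deadweight loss = W^SO − W^NE = 51.62.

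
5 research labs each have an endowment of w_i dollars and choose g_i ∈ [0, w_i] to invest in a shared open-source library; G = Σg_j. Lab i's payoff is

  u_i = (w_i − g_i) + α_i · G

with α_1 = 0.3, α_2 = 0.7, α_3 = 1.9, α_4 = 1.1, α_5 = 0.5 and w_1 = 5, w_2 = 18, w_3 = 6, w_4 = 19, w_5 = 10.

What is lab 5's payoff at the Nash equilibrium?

∂u_i/∂g_i = α_i − 1, so lab i contributes w_i if α_i > 1, else 0.
α_i > 1 for i ∈ {3, 4}; NE contributions (0, 0, 6, 19, 0), G = 25.
u_5 = (10 − 0) + 0.5·25 = 22.5.

22.5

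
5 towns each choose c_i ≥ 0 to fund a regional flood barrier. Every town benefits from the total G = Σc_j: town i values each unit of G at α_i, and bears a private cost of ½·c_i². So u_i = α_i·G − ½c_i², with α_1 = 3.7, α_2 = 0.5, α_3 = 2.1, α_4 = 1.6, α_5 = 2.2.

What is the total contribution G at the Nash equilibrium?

Town i's FOC: ∂u_i/∂c_i = α_i − c_i = 0, so c_i* = α_i.
NE contributions = (3.7, 0.5, 2.1, 1.6, 2.2); G = 10.1.

10.1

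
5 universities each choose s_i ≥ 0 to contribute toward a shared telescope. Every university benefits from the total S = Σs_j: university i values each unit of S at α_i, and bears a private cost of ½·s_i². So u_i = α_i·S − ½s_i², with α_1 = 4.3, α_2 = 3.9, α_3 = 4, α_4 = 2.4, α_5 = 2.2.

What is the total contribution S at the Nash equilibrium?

University i's FOC: ∂u_i/∂s_i = α_i − s_i = 0, so s_i* = α_i.
NE contributions = (4.3, 3.9, 4, 2.4, 2.2); S = 16.8.

16.8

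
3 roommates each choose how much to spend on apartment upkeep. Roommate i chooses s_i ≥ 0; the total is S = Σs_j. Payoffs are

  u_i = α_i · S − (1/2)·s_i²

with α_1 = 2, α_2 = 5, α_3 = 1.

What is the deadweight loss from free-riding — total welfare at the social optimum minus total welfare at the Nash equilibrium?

47

Roommate i's FOC: ∂u_i/∂s_i = α_i − s_i = 0, so s_i* = α_i.
NE contributions = (2, 5, 1); S = 8.
W^NE = (Σα)·S − ½Σα_i² = 8² − ½·30 = 49.
Planner sets s_i = Σα_j = 8 for every i, so S^SO = 3·8 = 24.
W^SO = (Σα)·S^SO − ½·3·(Σα)² = (3/2)·8² = 96.
Deadweight loss = W^SO − W^NE = 47.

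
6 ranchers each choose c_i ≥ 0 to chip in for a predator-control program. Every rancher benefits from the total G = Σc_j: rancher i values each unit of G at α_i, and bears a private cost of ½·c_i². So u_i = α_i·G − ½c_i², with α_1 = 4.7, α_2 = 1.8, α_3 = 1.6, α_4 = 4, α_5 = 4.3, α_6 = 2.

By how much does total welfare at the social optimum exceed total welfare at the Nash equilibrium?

Rancher i's FOC: ∂u_i/∂c_i = α_i − c_i = 0, so c_i* = α_i.
NE contributions = (4.7, 1.8, 1.6, 4, 4.3, 2); G = 18.4.
W^NE = (Σα)·G − ½Σα_i² = 18.4² − ½·66.38 = 305.37.
Planner sets c_i = Σα_j = 18.4 for every i, so G^SO = 6·18.4 = 110.4.
W^SO = (Σα)·G^SO − ½·6·(Σα)² = (6/2)·18.4² = 1015.68.
Deadweight loss = W^SO − W^NE = 710.31.

710.31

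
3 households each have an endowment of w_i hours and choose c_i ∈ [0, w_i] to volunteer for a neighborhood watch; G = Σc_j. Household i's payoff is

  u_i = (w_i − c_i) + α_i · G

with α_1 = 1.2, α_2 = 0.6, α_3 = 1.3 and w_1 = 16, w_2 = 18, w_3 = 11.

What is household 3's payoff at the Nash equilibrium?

∂u_i/∂c_i = α_i − 1, so household i contributes w_i if α_i > 1, else 0.
α_i > 1 for i ∈ {1, 3}; NE contributions (16, 0, 11), G = 27.
u_3 = (11 − 11) + 1.3·27 = 35.1.

35.1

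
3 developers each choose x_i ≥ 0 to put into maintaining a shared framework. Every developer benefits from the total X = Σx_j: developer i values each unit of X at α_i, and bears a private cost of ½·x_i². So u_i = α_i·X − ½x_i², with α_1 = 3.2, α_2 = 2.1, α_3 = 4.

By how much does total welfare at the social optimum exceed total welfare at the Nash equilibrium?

58.57

Developer i's FOC: ∂u_i/∂x_i = α_i − x_i = 0, so x_i* = α_i.
NE contributions = (3.2, 2.1, 4); X = 9.3.
W^NE = (Σα)·X − ½Σα_i² = 9.3² − ½·30.65 = 71.165.
Planner sets x_i = Σα_j = 9.3 for every i, so X^SO = 3·9.3 = 27.9.
W^SO = (Σα)·X^SO − ½·3·(Σα)² = (3/2)·9.3² = 129.735.
Deadweight loss = W^SO − W^NE = 58.57.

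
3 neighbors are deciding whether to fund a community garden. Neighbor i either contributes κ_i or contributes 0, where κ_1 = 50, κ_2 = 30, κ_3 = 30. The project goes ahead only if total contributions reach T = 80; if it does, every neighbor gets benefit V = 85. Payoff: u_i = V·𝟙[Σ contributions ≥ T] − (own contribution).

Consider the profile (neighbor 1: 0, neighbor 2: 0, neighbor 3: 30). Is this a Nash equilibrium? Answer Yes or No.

Total = 30 < 80: not provided.
Neighbor 1 (pledges 0, payoff 0): pledging 50 → total 80, payoff 35. Profitable deviation.

No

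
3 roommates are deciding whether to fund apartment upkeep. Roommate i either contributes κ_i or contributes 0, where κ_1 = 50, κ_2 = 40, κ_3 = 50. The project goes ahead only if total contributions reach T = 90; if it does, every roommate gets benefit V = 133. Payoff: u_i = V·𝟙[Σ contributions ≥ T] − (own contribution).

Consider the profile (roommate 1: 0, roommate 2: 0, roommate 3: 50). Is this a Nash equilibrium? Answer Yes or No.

No

Total = 50 < 90: not provided.
Roommate 1 (pledges 0, payoff 0): pledging 50 → total 100, payoff 83. Profitable deviation.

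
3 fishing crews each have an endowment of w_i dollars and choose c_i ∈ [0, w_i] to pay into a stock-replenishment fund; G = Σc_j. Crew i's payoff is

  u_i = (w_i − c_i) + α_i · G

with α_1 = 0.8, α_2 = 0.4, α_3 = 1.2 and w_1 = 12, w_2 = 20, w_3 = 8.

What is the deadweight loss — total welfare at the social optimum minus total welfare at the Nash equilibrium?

44.8

∂u_i/∂c_i = α_i − 1, so crew i contributes w_i if α_i > 1, else 0.
α_i > 1 for i ∈ {3}; NE contributions (0, 0, 8), G = 8.
W^NE = Σw_i − G^NE + (Σα_i)·G^NE = 40 + 1.4·8 = 51.2.
Planner: ∂(Σu_j)/∂c_i = Σα_j − 1 = 1.4 > 0, so everyone contributes w_i; G^SO = 40, W^SO = 40 + 1.4·40 = 96.
Deadweight loss = 44.8.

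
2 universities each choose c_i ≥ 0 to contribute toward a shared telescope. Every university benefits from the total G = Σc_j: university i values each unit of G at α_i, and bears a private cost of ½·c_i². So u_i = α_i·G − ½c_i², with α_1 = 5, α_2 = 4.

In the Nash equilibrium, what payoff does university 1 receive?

32.5

University i's FOC: ∂u_i/∂c_i = α_i − c_i = 0, so c_i* = α_i.
NE contributions = (5, 4); G = 9.
u_1 = α_1·G − ½·(c_1)² = 5·9 − ½·5² = 32.5.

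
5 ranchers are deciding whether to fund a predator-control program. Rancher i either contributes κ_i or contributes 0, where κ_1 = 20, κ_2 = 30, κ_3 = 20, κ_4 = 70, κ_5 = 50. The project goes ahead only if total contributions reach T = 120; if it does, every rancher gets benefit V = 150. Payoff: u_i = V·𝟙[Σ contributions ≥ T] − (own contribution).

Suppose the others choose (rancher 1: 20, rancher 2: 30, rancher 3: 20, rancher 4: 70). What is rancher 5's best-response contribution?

0

Others' total = 140 ≥ 120; contributing adds cost 50 for no extra benefit.
Best response: 0.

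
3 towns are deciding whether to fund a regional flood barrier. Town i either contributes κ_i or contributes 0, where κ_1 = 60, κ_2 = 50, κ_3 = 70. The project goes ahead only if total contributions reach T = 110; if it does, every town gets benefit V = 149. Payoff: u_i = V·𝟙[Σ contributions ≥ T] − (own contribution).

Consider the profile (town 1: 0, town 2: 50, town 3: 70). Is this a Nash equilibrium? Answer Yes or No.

Total = 120 ≥ 110: provided.
Town 1 (pledges 0, payoff 149): pledging 60 → total 180, payoff 89. No gain.
Town 2 (pledges 50, payoff 99): dropping to 0 → total 70, payoff 0. No gain.
Town 3 (pledges 70, payoff 79): dropping to 0 → total 50, payoff 0. No gain.

Yes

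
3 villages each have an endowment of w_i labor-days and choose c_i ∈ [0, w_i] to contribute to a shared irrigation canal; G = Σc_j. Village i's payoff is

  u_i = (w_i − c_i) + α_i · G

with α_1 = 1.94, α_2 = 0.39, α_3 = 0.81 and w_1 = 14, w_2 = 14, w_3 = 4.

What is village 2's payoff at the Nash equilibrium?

∂u_i/∂c_i = α_i − 1, so village i contributes w_i if α_i > 1, else 0.
α_i > 1 for i ∈ {1}; NE contributions (14, 0, 0), G = 14.
u_2 = (14 − 0) + 0.39·14 = 19.46.

19.46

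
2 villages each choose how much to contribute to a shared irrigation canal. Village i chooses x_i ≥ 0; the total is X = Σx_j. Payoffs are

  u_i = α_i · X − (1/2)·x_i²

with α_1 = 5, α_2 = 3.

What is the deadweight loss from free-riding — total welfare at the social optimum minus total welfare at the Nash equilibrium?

17

Village i's FOC: ∂u_i/∂x_i = α_i − x_i = 0, so x_i* = α_i.
NE contributions = (5, 3); X = 8.
W^NE = (Σα)·X − ½Σα_i² = 8² − ½·34 = 47.
Planner sets x_i = Σα_j = 8 for every i, so X^SO = 2·8 = 16.
W^SO = (Σα)·X^SO − ½·2·(Σα)² = (2/2)·8² = 64.
Deadweight loss = W^SO − W^NE = 17.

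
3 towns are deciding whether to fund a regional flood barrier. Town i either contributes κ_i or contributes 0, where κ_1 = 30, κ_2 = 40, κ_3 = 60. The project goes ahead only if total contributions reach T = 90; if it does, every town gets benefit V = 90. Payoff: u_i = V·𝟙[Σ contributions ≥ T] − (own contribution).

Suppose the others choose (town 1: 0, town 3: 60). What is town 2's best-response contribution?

40

Others' total = 60. Contributing 40 brings total to 100 ≥ 90: gain V − κ_2 = 50.
Best response: 40.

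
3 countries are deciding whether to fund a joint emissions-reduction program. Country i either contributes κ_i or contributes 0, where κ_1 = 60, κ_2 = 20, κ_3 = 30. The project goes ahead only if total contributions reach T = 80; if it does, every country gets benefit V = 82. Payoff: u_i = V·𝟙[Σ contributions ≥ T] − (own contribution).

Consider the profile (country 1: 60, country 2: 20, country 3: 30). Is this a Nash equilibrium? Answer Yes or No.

No

Total = 110 ≥ 80: provided.
Country 1 (pledges 60, payoff 22): dropping to 0 → total 50, payoff 0. No gain.
Country 2 (pledges 20, payoff 62): dropping to 0 → total 90, payoff 82. Profitable deviation.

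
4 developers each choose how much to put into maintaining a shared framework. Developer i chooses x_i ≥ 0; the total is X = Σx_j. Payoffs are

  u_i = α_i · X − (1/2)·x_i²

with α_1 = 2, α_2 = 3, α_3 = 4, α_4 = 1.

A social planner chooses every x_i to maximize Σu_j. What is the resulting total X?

Planner FOC: ∂(Σu_j)/∂x_i = (Σα_j) − x_i = 0, so x_i^SO = Σα_j = 10 for every i; X^SO = 40.

40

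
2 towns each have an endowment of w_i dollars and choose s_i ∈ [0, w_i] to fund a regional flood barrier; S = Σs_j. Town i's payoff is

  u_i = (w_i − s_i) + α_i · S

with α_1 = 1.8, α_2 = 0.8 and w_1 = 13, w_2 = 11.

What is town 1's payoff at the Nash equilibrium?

23.4

∂u_i/∂s_i = α_i − 1, so town i contributes w_i if α_i > 1, else 0.
α_i > 1 for i ∈ {1}; NE contributions (13, 0), S = 13.
u_1 = (13 − 13) + 1.8·13 = 23.4.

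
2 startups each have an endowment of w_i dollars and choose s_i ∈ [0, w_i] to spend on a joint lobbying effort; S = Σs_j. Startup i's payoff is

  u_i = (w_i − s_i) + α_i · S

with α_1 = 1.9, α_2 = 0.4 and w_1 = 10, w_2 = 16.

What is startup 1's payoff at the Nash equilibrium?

19

∂u_i/∂s_i = α_i − 1, so startup i contributes w_i if α_i > 1, else 0.
α_i > 1 for i ∈ {1}; NE contributions (10, 0), S = 10.
u_1 = (10 − 10) + 1.9·10 = 19.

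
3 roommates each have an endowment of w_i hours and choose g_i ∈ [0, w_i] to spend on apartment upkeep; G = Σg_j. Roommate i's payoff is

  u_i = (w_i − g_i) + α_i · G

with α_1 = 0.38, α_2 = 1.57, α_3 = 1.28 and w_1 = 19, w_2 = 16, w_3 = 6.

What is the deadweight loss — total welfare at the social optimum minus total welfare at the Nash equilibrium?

∂u_i/∂g_i = α_i − 1, so roommate i contributes w_i if α_i > 1, else 0.
α_i > 1 for i ∈ {2, 3}; NE contributions (0, 16, 6), G = 22.
W^NE = Σw_i − G^NE + (Σα_i)·G^NE = 41 + 2.23·22 = 90.06.
Planner: ∂(Σu_j)/∂g_i = Σα_j − 1 = 2.23 > 0, so everyone contributes w_i; G^SO = 41, W^SO = 41 + 2.23·41 = 132.43.
Deadweight loss = 42.37.

42.37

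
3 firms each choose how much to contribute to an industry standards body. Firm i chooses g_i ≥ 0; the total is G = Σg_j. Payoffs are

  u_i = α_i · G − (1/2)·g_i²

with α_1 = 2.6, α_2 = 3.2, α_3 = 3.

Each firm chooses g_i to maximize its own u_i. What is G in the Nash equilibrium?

8.8

Firm i's FOC: ∂u_i/∂g_i = α_i − g_i = 0, so g_i* = α_i.
NE contributions = (2.6, 3.2, 3); G = 8.8.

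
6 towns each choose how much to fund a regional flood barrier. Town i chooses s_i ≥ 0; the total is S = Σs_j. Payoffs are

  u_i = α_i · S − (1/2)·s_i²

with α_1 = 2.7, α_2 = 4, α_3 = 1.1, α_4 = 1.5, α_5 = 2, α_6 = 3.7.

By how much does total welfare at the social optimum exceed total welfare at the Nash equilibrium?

472.22

Town i's FOC: ∂u_i/∂s_i = α_i − s_i = 0, so s_i* = α_i.
NE contributions = (2.7, 4, 1.1, 1.5, 2, 3.7); S = 15.
W^NE = (Σα)·S − ½Σα_i² = 15² − ½·44.44 = 202.78.
Planner sets s_i = Σα_j = 15 for every i, so S^SO = 6·15 = 90.
W^SO = (Σα)·S^SO − ½·6·(Σα)² = (6/2)·15² = 675.
Deadweight loss = W^SO − W^NE = 472.22.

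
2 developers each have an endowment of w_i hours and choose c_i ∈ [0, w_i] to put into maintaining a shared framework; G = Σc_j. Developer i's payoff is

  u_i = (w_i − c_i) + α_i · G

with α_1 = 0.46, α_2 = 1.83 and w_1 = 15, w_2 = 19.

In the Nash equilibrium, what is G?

19

∂u_i/∂c_i = α_i − 1, so developer i contributes w_i if α_i > 1, else 0.
α_i > 1 for i ∈ {2}; NE contributions (0, 19), G = 19.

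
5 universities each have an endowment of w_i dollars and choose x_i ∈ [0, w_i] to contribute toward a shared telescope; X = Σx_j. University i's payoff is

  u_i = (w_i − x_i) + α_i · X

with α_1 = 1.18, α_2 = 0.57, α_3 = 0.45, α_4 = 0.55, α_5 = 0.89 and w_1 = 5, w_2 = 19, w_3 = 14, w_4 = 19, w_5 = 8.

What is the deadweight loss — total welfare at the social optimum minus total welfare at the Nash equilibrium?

∂u_i/∂x_i = α_i − 1, so university i contributes w_i if α_i > 1, else 0.
α_i > 1 for i ∈ {1}; NE contributions (5, 0, 0, 0, 0), X = 5.
W^NE = Σw_i − X^NE + (Σα_i)·X^NE = 65 + 2.64·5 = 78.2.
Planner: ∂(Σu_j)/∂x_i = Σα_j − 1 = 2.64 > 0, so everyone contributes w_i; X^SO = 65, W^SO = 65 + 2.64·65 = 236.6.
Deadweight loss = 158.4.

158.4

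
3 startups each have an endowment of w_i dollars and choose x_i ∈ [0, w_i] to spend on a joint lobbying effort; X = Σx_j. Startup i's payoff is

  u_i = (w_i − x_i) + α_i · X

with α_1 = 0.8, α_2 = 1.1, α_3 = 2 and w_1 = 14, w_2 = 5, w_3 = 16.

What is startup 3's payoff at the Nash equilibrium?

42

∂u_i/∂x_i = α_i − 1, so startup i contributes w_i if α_i > 1, else 0.
α_i > 1 for i ∈ {2, 3}; NE contributions (0, 5, 16), X = 21.
u_3 = (16 − 16) + 2·21 = 42.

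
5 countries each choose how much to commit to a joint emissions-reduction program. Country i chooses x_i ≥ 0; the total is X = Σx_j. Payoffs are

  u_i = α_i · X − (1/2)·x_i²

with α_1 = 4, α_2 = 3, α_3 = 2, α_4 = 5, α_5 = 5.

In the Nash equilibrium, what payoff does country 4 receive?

Country i's FOC: ∂u_i/∂x_i = α_i − x_i = 0, so x_i* = α_i.
NE contributions = (4, 3, 2, 5, 5); X = 19.
u_4 = α_4·X − ½·(x_4)² = 5·19 − ½·5² = 82.5.

82.5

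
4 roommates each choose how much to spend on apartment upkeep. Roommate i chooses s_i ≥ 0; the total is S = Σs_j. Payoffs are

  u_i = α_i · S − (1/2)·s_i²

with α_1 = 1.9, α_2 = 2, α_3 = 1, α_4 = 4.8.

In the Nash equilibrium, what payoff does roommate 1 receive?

16.625

Roommate i's FOC: ∂u_i/∂s_i = α_i − s_i = 0, so s_i* = α_i.
NE contributions = (1.9, 2, 1, 4.8); S = 9.7.
u_1 = α_1·S − ½·(s_1)² = 1.9·9.7 − ½·1.9² = 16.625.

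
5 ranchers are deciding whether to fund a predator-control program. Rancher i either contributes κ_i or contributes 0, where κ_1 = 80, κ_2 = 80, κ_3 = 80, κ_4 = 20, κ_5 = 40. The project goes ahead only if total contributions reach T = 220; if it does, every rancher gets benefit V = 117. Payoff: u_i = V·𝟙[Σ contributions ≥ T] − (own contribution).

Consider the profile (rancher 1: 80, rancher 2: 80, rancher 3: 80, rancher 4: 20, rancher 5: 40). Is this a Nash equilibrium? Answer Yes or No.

Total = 300 ≥ 220: provided.
Rancher 1 (pledges 80, payoff 37): dropping to 0 → total 220, payoff 117. Profitable deviation.

No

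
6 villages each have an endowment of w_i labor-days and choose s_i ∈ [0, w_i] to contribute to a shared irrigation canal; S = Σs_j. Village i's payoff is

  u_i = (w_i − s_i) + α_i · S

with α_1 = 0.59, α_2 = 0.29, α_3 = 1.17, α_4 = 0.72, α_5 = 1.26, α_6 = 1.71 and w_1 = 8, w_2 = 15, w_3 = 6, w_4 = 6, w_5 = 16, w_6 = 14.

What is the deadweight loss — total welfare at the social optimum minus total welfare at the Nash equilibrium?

∂u_i/∂s_i = α_i − 1, so village i contributes w_i if α_i > 1, else 0.
α_i > 1 for i ∈ {3, 5, 6}; NE contributions (0, 0, 6, 0, 16, 14), S = 36.
W^NE = Σw_i − S^NE + (Σα_i)·S^NE = 65 + 4.74·36 = 235.64.
Planner: ∂(Σu_j)/∂s_i = Σα_j − 1 = 4.74 > 0, so everyone contributes w_i; S^SO = 65, W^SO = 65 + 4.74·65 = 373.1.
Deadweight loss = 137.46.

137.46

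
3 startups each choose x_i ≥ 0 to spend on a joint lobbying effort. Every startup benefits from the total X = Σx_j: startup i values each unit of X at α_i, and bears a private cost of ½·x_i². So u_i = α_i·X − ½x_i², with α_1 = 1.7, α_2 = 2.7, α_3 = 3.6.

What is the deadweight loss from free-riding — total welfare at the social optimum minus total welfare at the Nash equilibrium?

Startup i's FOC: ∂u_i/∂x_i = α_i − x_i = 0, so x_i* = α_i.
NE contributions = (1.7, 2.7, 3.6); X = 8.
W^NE = (Σα)·X − ½Σα_i² = 8² − ½·23.14 = 52.43.
Planner sets x_i = Σα_j = 8 for every i, so X^SO = 3·8 = 24.
W^SO = (Σα)·X^SO − ½·3·(Σα)² = (3/2)·8² = 96.
Deadweight loss = W^SO − W^NE = 43.57.

43.57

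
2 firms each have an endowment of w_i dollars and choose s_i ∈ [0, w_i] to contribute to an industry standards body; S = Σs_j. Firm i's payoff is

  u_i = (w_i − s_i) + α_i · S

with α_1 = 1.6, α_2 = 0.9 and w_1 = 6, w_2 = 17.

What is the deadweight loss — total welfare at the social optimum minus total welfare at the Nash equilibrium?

∂u_i/∂s_i = α_i − 1, so firm i contributes w_i if α_i > 1, else 0.
α_i > 1 for i ∈ {1}; NE contributions (6, 0), S = 6.
W^NE = Σw_i − S^NE + (Σα_i)·S^NE = 23 + 1.5·6 = 32.
Planner: ∂(Σu_j)/∂s_i = Σα_j − 1 = 1.5 > 0, so everyone contributes w_i; S^SO = 23, W^SO = 23 + 1.5·23 = 57.5.
Deadweight loss = 25.5.

25.5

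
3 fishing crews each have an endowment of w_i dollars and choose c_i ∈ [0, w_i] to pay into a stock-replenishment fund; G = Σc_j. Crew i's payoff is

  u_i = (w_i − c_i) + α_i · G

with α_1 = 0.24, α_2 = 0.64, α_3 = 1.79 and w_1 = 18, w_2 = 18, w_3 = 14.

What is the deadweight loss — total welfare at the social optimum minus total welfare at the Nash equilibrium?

∂u_i/∂c_i = α_i − 1, so crew i contributes w_i if α_i > 1, else 0.
α_i > 1 for i ∈ {3}; NE contributions (0, 0, 14), G = 14.
W^NE = Σw_i − G^NE + (Σα_i)·G^NE = 50 + 1.67·14 = 73.38.
Planner: ∂(Σu_j)/∂c_i = Σα_j − 1 = 1.67 > 0, so everyone contributes w_i; G^SO = 50, W^SO = 50 + 1.67·50 = 133.5.
Deadweight loss = 60.12.

60.12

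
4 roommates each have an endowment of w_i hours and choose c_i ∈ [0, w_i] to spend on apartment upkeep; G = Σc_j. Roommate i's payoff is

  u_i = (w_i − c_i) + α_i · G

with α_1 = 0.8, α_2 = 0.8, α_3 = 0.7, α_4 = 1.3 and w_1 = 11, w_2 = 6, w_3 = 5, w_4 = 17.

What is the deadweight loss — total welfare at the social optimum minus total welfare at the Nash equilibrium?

∂u_i/∂c_i = α_i − 1, so roommate i contributes w_i if α_i > 1, else 0.
α_i > 1 for i ∈ {4}; NE contributions (0, 0, 0, 17), G = 17.
W^NE = Σw_i − G^NE + (Σα_i)·G^NE = 39 + 2.6·17 = 83.2.
Planner: ∂(Σu_j)/∂c_i = Σα_j − 1 = 2.6 > 0, so everyone contributes w_i; G^SO = 39, W^SO = 39 + 2.6·39 = 140.4.
Deadweight loss = 57.2.

57.2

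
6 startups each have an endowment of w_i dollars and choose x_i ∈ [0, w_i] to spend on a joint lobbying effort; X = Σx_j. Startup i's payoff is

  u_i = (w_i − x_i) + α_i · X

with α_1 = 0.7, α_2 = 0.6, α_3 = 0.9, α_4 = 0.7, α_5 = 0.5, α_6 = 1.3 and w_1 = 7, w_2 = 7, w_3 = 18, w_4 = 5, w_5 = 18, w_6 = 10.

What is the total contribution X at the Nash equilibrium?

∂u_i/∂x_i = α_i − 1, so startup i contributes w_i if α_i > 1, else 0.
α_i > 1 for i ∈ {6}; NE contributions (0, 0, 0, 0, 0, 10), X = 10.

10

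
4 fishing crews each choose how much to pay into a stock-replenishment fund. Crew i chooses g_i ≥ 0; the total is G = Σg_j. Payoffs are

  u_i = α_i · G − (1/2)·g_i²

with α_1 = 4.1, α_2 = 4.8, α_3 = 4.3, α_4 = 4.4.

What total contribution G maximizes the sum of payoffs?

70.4

Planner FOC: ∂(Σu_j)/∂g_i = (Σα_j) − g_i = 0, so g_i^SO = Σα_j = 17.6 for every i; G^SO = 70.4.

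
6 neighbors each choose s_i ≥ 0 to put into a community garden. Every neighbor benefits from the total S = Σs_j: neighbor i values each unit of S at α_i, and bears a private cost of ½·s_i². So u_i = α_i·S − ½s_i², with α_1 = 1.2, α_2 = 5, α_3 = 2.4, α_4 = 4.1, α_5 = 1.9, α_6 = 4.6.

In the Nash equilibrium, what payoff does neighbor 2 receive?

Neighbor i's FOC: ∂u_i/∂s_i = α_i − s_i = 0, so s_i* = α_i.
NE contributions = (1.2, 5, 2.4, 4.1, 1.9, 4.6); S = 19.2.
u_2 = α_2·S − ½·(s_2)² = 5·19.2 − ½·5² = 83.5.

83.5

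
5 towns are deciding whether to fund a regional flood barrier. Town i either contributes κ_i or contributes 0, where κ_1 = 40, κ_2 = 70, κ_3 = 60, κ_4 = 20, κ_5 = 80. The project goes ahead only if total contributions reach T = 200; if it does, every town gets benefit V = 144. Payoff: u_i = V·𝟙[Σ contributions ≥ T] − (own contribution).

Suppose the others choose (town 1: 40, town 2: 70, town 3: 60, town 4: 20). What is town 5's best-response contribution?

Others' total = 190. Contributing 80 brings total to 270 ≥ 200: gain V − κ_5 = 64.
Best response: 80.

80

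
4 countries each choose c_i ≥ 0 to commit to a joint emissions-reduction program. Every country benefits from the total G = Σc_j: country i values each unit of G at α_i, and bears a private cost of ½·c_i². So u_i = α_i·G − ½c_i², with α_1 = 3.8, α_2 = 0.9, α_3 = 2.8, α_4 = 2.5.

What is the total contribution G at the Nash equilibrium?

Country i's FOC: ∂u_i/∂c_i = α_i − c_i = 0, so c_i* = α_i.
NE contributions = (3.8, 0.9, 2.8, 2.5); G = 10.

10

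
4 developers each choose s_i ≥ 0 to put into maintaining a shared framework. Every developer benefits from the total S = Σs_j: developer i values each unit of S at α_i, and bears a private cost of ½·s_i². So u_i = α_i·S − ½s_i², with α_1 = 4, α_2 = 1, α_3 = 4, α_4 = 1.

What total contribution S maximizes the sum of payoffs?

40

Planner FOC: ∂(Σu_j)/∂s_i = (Σα_j) − s_i = 0, so s_i^SO = Σα_j = 10 for every i; S^SO = 40.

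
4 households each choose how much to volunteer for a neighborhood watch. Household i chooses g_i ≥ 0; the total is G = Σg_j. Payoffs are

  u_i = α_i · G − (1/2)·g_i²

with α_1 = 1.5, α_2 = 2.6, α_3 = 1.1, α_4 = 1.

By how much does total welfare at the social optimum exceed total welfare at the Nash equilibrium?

Household i's FOC: ∂u_i/∂g_i = α_i − g_i = 0, so g_i* = α_i.
NE contributions = (1.5, 2.6, 1.1, 1); G = 6.2.
W^NE = (Σα)·G − ½Σα_i² = 6.2² − ½·11.22 = 32.83.
Planner sets g_i = Σα_j = 6.2 for every i, so G^SO = 4·6.2 = 24.8.
W^SO = (Σα)·G^SO − ½·4·(Σα)² = (4/2)·6.2² = 76.88.
Deadweight loss = W^SO − W^NE = 44.05.

44.05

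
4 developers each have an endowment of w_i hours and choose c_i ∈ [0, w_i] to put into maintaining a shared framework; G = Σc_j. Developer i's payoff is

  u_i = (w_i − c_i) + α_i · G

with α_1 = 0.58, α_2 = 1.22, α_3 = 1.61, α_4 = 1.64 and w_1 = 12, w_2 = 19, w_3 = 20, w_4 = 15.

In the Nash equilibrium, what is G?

54

∂u_i/∂c_i = α_i − 1, so developer i contributes w_i if α_i > 1, else 0.
α_i > 1 for i ∈ {2, 3, 4}; NE contributions (0, 19, 20, 15), G = 54.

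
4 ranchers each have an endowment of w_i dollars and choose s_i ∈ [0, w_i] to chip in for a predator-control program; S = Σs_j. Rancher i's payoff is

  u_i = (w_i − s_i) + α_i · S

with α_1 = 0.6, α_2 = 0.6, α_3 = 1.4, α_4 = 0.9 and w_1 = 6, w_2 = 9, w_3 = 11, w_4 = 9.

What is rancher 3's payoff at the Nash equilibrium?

∂u_i/∂s_i = α_i − 1, so rancher i contributes w_i if α_i > 1, else 0.
α_i > 1 for i ∈ {3}; NE contributions (0, 0, 11, 0), S = 11.
u_3 = (11 − 11) + 1.4·11 = 15.4.

15.4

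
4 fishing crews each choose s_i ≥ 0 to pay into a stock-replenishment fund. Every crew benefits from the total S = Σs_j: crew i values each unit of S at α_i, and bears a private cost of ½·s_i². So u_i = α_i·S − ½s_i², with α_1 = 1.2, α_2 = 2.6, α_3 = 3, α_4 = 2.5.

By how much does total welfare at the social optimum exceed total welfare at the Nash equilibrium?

Crew i's FOC: ∂u_i/∂s_i = α_i − s_i = 0, so s_i* = α_i.
NE contributions = (1.2, 2.6, 3, 2.5); S = 9.3.
W^NE = (Σα)·S − ½Σα_i² = 9.3² − ½·23.45 = 74.765.
Planner sets s_i = Σα_j = 9.3 for every i, so S^SO = 4·9.3 = 37.2.
W^SO = (Σα)·S^SO − ½·4·(Σα)² = (4/2)·9.3² = 172.98.
Deadweight loss = W^SO − W^NE = 98.215.

98.215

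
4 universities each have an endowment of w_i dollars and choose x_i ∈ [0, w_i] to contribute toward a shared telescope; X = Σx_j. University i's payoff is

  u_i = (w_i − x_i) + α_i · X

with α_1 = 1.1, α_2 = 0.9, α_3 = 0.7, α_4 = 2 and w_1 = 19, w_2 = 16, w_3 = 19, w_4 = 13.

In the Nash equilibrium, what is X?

∂u_i/∂x_i = α_i − 1, so university i contributes w_i if α_i > 1, else 0.
α_i > 1 for i ∈ {1, 4}; NE contributions (19, 0, 0, 13), X = 32.

32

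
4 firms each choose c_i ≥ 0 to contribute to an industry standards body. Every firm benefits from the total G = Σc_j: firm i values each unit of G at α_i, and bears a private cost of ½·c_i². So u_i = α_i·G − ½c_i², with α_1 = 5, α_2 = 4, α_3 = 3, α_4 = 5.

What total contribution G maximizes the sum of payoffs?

68

Planner FOC: ∂(Σu_j)/∂c_i = (Σα_j) − c_i = 0, so c_i^SO = Σα_j = 17 for every i; G^SO = 68.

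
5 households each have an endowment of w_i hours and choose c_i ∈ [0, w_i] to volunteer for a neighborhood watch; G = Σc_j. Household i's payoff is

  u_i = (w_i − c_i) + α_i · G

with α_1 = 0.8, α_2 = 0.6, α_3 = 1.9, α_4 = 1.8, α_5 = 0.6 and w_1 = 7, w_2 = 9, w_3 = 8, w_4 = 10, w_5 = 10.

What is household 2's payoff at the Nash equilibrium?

19.8

∂u_i/∂c_i = α_i − 1, so household i contributes w_i if α_i > 1, else 0.
α_i > 1 for i ∈ {3, 4}; NE contributions (0, 0, 8, 10, 0), G = 18.
u_2 = (9 − 0) + 0.6·18 = 19.8.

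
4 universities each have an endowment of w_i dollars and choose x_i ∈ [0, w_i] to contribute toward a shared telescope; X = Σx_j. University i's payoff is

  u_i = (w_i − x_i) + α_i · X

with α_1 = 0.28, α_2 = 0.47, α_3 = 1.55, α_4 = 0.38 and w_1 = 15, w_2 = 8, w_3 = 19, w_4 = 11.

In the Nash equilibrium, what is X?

∂u_i/∂x_i = α_i − 1, so university i contributes w_i if α_i > 1, else 0.
α_i > 1 for i ∈ {3}; NE contributions (0, 0, 19, 0), X = 19.

19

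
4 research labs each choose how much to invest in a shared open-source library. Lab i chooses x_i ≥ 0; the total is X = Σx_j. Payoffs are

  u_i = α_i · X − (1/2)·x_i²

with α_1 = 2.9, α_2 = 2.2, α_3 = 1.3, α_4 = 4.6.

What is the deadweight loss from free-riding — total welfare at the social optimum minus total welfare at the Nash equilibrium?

139.05

Lab i's FOC: ∂u_i/∂x_i = α_i − x_i = 0, so x_i* = α_i.
NE contributions = (2.9, 2.2, 1.3, 4.6); X = 11.
W^NE = (Σα)·X − ½Σα_i² = 11² − ½·36.1 = 102.95.
Planner sets x_i = Σα_j = 11 for every i, so X^SO = 4·11 = 44.
W^SO = (Σα)·X^SO − ½·4·(Σα)² = (4/2)·11² = 242.
Deadweight loss = W^SO − W^NE = 139.05.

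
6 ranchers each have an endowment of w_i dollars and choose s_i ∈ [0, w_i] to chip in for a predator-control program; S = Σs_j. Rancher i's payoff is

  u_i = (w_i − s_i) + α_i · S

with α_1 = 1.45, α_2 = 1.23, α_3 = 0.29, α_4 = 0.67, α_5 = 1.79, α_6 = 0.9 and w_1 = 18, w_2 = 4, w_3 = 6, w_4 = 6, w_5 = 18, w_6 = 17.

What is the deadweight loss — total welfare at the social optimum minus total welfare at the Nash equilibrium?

∂u_i/∂s_i = α_i − 1, so rancher i contributes w_i if α_i > 1, else 0.
α_i > 1 for i ∈ {1, 2, 5}; NE contributions (18, 4, 0, 0, 18, 0), S = 40.
W^NE = Σw_i − S^NE + (Σα_i)·S^NE = 69 + 5.33·40 = 282.2.
Planner: ∂(Σu_j)/∂s_i = Σα_j − 1 = 5.33 > 0, so everyone contributes w_i; S^SO = 69, W^SO = 69 + 5.33·69 = 436.77.
Deadweight loss = 154.57.

154.57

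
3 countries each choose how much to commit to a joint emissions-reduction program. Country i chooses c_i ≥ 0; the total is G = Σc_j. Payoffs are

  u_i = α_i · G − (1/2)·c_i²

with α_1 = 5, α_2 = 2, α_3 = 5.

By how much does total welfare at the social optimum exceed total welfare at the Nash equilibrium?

Country i's FOC: ∂u_i/∂c_i = α_i − c_i = 0, so c_i* = α_i.
NE contributions = (5, 2, 5); G = 12.
W^NE = (Σα)·G − ½Σα_i² = 12² − ½·54 = 117.
Planner sets c_i = Σα_j = 12 for every i, so G^SO = 3·12 = 36.
W^SO = (Σα)·G^SO − ½·3·(Σα)² = (3/2)·12² = 216.
Deadweight loss = W^SO − W^NE = 99.

99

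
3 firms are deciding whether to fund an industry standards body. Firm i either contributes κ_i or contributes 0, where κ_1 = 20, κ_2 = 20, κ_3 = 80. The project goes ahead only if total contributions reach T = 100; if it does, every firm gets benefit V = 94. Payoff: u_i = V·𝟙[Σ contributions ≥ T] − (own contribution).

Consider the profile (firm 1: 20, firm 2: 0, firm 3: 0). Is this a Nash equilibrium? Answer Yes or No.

No

Total = 20 < 100: not provided.
Firm 1 (pledges 20, payoff -20): dropping to 0 → total 0, payoff 0. Profitable deviation.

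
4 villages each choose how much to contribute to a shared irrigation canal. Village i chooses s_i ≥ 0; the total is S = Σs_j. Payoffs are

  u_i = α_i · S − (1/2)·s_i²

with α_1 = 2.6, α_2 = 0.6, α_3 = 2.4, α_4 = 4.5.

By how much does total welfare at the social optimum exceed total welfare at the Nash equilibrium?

118.575

Village i's FOC: ∂u_i/∂s_i = α_i − s_i = 0, so s_i* = α_i.
NE contributions = (2.6, 0.6, 2.4, 4.5); S = 10.1.
W^NE = (Σα)·S − ½Σα_i² = 10.1² − ½·33.13 = 85.445.
Planner sets s_i = Σα_j = 10.1 for every i, so S^SO = 4·10.1 = 40.4.
W^SO = (Σα)·S^SO − ½·4·(Σα)² = (4/2)·10.1² = 204.02.
Deadweight loss = W^SO − W^NE = 118.575.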